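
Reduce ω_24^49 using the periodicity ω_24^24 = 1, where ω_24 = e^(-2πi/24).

Since ω_24^24 = 1, powers reduce modulo 24.
49 mod 24 = 1
So ω_24^49 = ω_24^1 = e^(-2πi·1/24)

ω_24^49 = ω_24^1 = 0.9659-0.2588i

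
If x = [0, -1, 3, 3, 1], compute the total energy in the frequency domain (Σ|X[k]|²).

Parseval: Σ|x[n]|² = (1/N)Σ|X[k]|², so Σ|X[k]|² = N·Σ|x[n]|² = 5·20.0000

Σ|X[k]|² = N·Σ|x[n]|² = 5·20.0000 = 100.0000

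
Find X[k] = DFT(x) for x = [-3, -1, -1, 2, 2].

X[k] = Σ(n=0 to 4) x[n] · ω_5^(nk)
where ω_5 = e^(-2πi/5)

Computing each X[k]:
X[0] = -1
X[1] = -3.5000+4.6165i
X[2] = -3.5000-1.0898i
X[3] = -3.5000+1.0898i
X[4] = -3.5000-4.6165i

X = [-1, -3.5000+4.6165i, -3.5000-1.0898i, -3.5000+1.0898i, -3.5000-4.6165i]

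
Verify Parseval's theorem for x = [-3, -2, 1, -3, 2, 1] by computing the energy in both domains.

Time domain:
Σ|x[n]|² = |-3|² + |-2|² + |1|² + |-3|² + |2|² + |1|² = 28.0000

Frequency domain:
(1/6)Σ|X[k]|² = (1/6)(|-4|² + |-2.0000+3.4641i|² + |-7.0000+1.7321i|² + |4|² + |-7.0000-1.7321i|² + |-2.0000-3.4641i|²) = (1/6)·168.0000 = 28.0000

Both sides agree, confirming Parseval's theorem.

Σ|x[n]|² = (1/N)Σ|X[k]|² = 28.0000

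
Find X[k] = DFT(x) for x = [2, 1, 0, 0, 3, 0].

X[k] = Σ(n=0 to 5) x[n] · ω_6^(nk)
where ω_6 = e^(-2πi/6)

Computing each X[k]:
X[0] = 6
X[1] = 1.0000+1.7321i
X[2] = -3.4641i
X[3] = 4
X[4] = 3.4641i
X[5] = 1.0000-1.7321i

X = [6, 1.0000+1.7321i, -3.4641i, 4, 3.4641i, 1.0000-1.7321i]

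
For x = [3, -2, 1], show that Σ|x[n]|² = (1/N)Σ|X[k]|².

Time domain:
Σ|x[n]|² = |3|² + |-2|² + |1|² = 14.0000

Frequency domain:
(1/3)Σ|X[k]|² = (1/3)(|2|² + |3.5000+2.5981i|² + |3.5000-2.5981i|²) = (1/3)·42.0000 = 14.0000

Both sides agree, confirming Parseval's theorem.

Σ|x[n]|² = (1/N)Σ|X[k]|² = 14.0000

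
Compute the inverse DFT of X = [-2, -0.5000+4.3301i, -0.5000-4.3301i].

x[n] = (1/3) Σ(k=0 to 2) X[k] · e^(2πikn/3)

Computing each x[n]:
x[0] = -1
x[1] = -3
x[2] = 2

x = [-1, -3, 2]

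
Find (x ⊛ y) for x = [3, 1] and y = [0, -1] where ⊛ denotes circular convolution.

(x ⊛ y)[n] = Σ(m=0 to 1) x[m] · y[(n-m) mod 2]

Computing each output sample:
(x ⊛ y)[0] = -1
(x ⊛ y)[1] = -3

x ⊛ y = [-1, -3]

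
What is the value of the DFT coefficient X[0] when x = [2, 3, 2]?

X[0] = Σ(n=0 to 2) x[n] · ω_3^0 = Σ x[n]
= (2) + (3) + (2)

X[0] = 7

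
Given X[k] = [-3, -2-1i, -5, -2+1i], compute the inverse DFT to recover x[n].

x[n] = (1/4) Σ(k=0 to 3) X[k] · e^(2πikn/4)

Computing each x[n]:
x[0] = -3
x[1] = 1
x[2] = -1
x[3] = 0

x = [-3, 1, -1, 0]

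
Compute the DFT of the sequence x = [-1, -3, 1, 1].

X[k] = Σ(n=0 to 3) x[n] · ω_4^(nk)
where ω_4 = e^(-2πi/4)

Computing each X[k]:
X[0] = -2
X[1] = -2+4i
X[2] = 2
X[3] = -2-4i

X = [-2, -2+4i, 2, -2-4i]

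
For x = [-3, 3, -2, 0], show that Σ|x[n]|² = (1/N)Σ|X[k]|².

Time domain:
Σ|x[n]|² = |-3|² + |3|² + |-2|² + |0|² = 22.0000

Frequency domain:
(1/4)Σ|X[k]|² = (1/4)(|-2|² + |-1-3i|² + |-8|² + |-1+3i|²) = (1/4)·88.0000 = 22.0000

Both sides agree, confirming Parseval's theorem.

Σ|x[n]|² = (1/N)Σ|X[k]|² = 22.0000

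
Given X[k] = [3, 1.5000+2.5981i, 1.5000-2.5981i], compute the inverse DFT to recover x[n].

x[n] = (1/3) Σ(k=0 to 2) X[k] · e^(2πikn/3)

Computing each x[n]:
x[0] = 2
x[1] = -1
x[2] = 2

x = [2, -1, 2]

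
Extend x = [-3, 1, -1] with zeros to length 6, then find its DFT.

Original 3-point DFT: [-3, -3.0000-1.7321i, -3.0000+1.7321i]
Zero-padded 6-point DFT provides frequency interpolation.

DFT_6([x, 0, ...]) = [-3, -2, -3.0000-1.7321i, -5, -3.0000+1.7321i, -2]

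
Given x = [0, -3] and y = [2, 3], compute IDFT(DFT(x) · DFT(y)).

(x ⊛ y)[n] = Σ(m=0 to 1) x[m] · y[(n-m) mod 2]

Computing each output sample:
(x ⊛ y)[0] = -9
(x ⊛ y)[1] = -6

x ⊛ y = [-9, -6]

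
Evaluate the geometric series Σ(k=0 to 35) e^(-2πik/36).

Sum of all nth roots of unity equals 0 for n > 1 (geometric series with r ≠ 1).

0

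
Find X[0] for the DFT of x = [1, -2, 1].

X[0] = Σ(n=0 to 2) x[n] · ω_3^0 = Σ x[n]
= (1) + (-2) + (1)

X[0] = 0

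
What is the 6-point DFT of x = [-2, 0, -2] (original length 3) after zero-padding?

Original 3-point DFT: [-4, -1.0000-1.7321i, -1.0000+1.7321i]
Zero-padded 6-point DFT provides frequency interpolation.

DFT_6([x, 0, ...]) = [-4, -1.0000+1.7321i, -1.0000-1.7321i, -4, -1.0000+1.7321i, -1.0000-1.7321i]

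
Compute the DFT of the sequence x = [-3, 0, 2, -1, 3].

X[k] = Σ(n=0 to 4) x[n] · ω_5^(nk)
where ω_5 = e^(-2πi/5)

Computing each X[k]:
X[0] = 1
X[1] = -2.8820+1.0898i
X[2] = -5.1180+4.6165i
X[3] = -5.1180-4.6165i
X[4] = -2.8820-1.0898i

X = [1, -2.8820+1.0898i, -5.1180+4.6165i, -5.1180-4.6165i, -2.8820-1.0898i]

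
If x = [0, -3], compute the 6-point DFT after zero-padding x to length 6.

Original 2-point DFT: [-3, 3]
Zero-padded 6-point DFT provides frequency interpolation.

DFT_6([x, 0, ...]) = [-3, -1.5000+2.5981i, 1.5000+2.5981i, 3, 1.5000-2.5981i, -1.5000-2.5981i]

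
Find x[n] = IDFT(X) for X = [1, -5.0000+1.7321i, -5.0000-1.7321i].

x[n] = (1/3) Σ(k=0 to 2) X[k] · e^(2πikn/3)

Computing each x[n]:
x[0] = -3
x[1] = 1
x[2] = 3

x = [-3, 1, 3]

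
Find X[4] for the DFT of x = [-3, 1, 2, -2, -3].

X[4] = Σ(n=0 to 4) x[n] · ω_5^(4n) where ω_5 = e^(-2πi/5)
= (-3)·ω_5^0 + (1)·ω_5^4 + (2)·ω_5^8 + (-2)·ω_5^12 + (-3)·ω_5^16

X[4] = -3.6180+6.1554i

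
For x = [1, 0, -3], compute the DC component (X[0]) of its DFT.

X[0] = Σ(n=0 to 2) x[n] · ω_3^0 = Σ x[n]
= (1) + (0) + (-3)

X[0] = -2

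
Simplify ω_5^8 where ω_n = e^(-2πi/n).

Since ω_5^5 = 1, powers reduce modulo 5.
8 mod 5 = 3
So ω_5^8 = ω_5^3 = e^(-2πi·3/5)

ω_5^8 = ω_5^3 = -0.8090+0.5878i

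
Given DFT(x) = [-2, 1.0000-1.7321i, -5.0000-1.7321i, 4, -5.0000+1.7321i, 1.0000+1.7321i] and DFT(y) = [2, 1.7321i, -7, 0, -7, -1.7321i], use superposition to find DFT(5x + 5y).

By linearity: DFT(5x + 5y) = 5·DFT(x) + 5·DFT(y)
= 5·[-2, 1.0000-1.7321i, -5.0000-1.7321i, 4, -5.0000+1.7321i, 1.0000+1.7321i] + 5·[2, 1.7321i, -7, 0, -7, -1.7321i]

Computing element-wise:
Z[0] = 5·(-2) + 5·(2) = 0
Z[1] = 5·(1.0000-1.7321i) + 5·(1.7321i) = 5
Z[2] = 5·(-5.0000-1.7321i) + 5·(-7) = -60.0000-8.6605i
Z[3] = 5·(4) + 5·(0) = 20
Z[4] = 5·(-5.0000+1.7321i) + 5·(-7) = -60.0000+8.6605i
Z[5] = 5·(1.0000+1.7321i) + 5·(-1.7321i) = 5

DFT(5x + 5y) = 5·X + 5·Y = [0, 5, -60.0000-8.6605i, 20, -60.0000+8.6605i, 5]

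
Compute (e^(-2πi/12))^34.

Since ω_12^12 = 1, powers reduce modulo 12.
34 mod 12 = 10
So ω_12^34 = ω_12^10 = e^(-2πi·10/12)

ω_12^34 = ω_12^10 = 0.5000+0.8660i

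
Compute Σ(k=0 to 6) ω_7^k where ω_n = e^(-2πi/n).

Sum of all nth roots of unity equals 0 for n > 1 (geometric series with r ≠ 1).

0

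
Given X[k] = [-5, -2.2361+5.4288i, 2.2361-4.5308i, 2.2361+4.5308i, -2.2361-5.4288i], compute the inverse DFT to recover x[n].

x[n] = (1/5) Σ(k=0 to 4) X[k] · e^(2πikn/5)

Computing each x[n]:
x[0] = -1
x[1] = -3
x[2] = -3
x[3] = 3
x[4] = -1

x = [-1, -3, -3, 3, -1]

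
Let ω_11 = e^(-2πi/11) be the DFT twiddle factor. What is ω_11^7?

ω_11^7 = e^(-2πi·7/11)
= cos(-2π·7/11) + i·sin(-2π·7/11)
= cos(-14π/11) + i·sin(-14π/11)

ω_11^7 = cos(-14π/11) + i·sin(-14π/11) = -0.6549+0.7557i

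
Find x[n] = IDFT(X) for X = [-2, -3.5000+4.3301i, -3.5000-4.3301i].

x[n] = (1/3) Σ(k=0 to 2) X[k] · e^(2πikn/3)

Computing each x[n]:
x[0] = -3
x[1] = -2
x[2] = 3

x = [-3, -2, 3]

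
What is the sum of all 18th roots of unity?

Sum of all nth roots of unity equals 0 for n > 1 (geometric series with r ≠ 1).

0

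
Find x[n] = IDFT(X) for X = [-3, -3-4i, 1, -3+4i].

x[n] = (1/4) Σ(k=0 to 3) X[k] · e^(2πikn/4)

Computing each x[n]:
x[0] = -2
x[1] = 1
x[2] = 1
x[3] = -3

x = [-2, 1, 1, -3]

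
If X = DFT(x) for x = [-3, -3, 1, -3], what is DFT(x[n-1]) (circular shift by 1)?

Time shift by 1: X_shifted[k] = ω_4^(1k) · X[k]
Shifted x = [-3, -3, -3, 1]

DFT(x[n-1]) = [-8, 4i, -4, -4i]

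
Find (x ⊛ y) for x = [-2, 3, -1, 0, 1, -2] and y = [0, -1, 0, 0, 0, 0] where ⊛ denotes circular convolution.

(x ⊛ y)[n] = Σ(m=0 to 5) x[m] · y[(n-m) mod 6]

Computing each output sample:
(x ⊛ y)[0] = 2
(x ⊛ y)[1] = 2
(x ⊛ y)[2] = -3
(x ⊛ y)[3] = 1
(x ⊛ y)[4] = 0
(x ⊛ y)[5] = -1

x ⊛ y = [2, 2, -3, 1, 0, -1]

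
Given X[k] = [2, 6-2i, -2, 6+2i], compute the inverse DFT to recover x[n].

x[n] = (1/4) Σ(k=0 to 3) X[k] · e^(2πikn/4)

Computing each x[n]:
x[0] = 3
x[1] = 2
x[2] = -3
x[3] = 0

x = [3, 2, -3, 0]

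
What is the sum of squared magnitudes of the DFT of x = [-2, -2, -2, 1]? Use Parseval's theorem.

Parseval: Σ|x[n]|² = (1/N)Σ|X[k]|², so Σ|X[k]|² = N·Σ|x[n]|² = 4·13.0000

Σ|X[k]|² = N·Σ|x[n]|² = 4·13.0000 = 52.0000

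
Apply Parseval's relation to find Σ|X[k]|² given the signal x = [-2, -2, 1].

Parseval: Σ|x[n]|² = (1/N)Σ|X[k]|², so Σ|X[k]|² = N·Σ|x[n]|² = 3·9.0000

Σ|X[k]|² = N·Σ|x[n]|² = 3·9.0000 = 27.0000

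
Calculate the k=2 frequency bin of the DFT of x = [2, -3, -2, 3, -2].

X[2] = Σ(n=0 to 4) x[n] · ω_5^(2n) where ω_5 = e^(-2πi/5)
= (2)·ω_5^0 + (-3)·ω_5^2 + (-2)·ω_5^4 + (3)·ω_5^6 + (-2)·ω_5^8

X[2] = 6.3541-4.1675i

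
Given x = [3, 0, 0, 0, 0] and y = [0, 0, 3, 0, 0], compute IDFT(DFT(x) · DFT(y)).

(x ⊛ y)[n] = Σ(m=0 to 4) x[m] · y[(n-m) mod 5]

Computing each output sample:
(x ⊛ y)[0] = 0
(x ⊛ y)[1] = 0
(x ⊛ y)[2] = 9
(x ⊛ y)[3] = 0
(x ⊛ y)[4] = 0

x ⊛ y = [0, 0, 9, 0, 0]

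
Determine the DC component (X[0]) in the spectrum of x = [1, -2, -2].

X[0] = Σ(n=0 to 2) x[n] · ω_3^0 = Σ x[n]
= (1) + (-2) + (-2)

X[0] = -3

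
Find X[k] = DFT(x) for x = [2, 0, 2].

X[k] = Σ(n=0 to 2) x[n] · ω_3^(nk)
where ω_3 = e^(-2πi/3)

Computing each X[k]:
X[0] = 4
X[1] = 1.0000+1.7321i
X[2] = 1.0000-1.7321i

X = [4, 1.0000+1.7321i, 1.0000-1.7321i]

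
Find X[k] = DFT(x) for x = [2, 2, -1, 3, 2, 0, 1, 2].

X[k] = Σ(n=0 to 7) x[n] · ω_8^(nk)
where ω_8 = e^(-2πi/8)

Computing each X[k]:
X[0] = 11
X[1] = 0.7071-0.1213i
X[2] = 4+3i
X[3] = -0.7071-4.1213i
X[4] = -3
X[5] = -0.7071+4.1213i
X[6] = 4-3i
X[7] = 0.7071+0.1213i

X = [11, 0.7071-0.1213i, 4+3i, -0.7071-4.1213i, -3, -0.7071+4.1213i, 4-3i, 0.7071+0.1213i]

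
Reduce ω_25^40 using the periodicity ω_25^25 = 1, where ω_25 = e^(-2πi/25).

Since ω_25^25 = 1, powers reduce modulo 25.
40 mod 25 = 15
So ω_25^40 = ω_25^15 = e^(-2πi·15/25)

ω_25^40 = ω_25^15 = -0.8090+0.5878i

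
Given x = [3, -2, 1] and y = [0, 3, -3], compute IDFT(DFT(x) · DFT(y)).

(x ⊛ y)[n] = Σ(m=0 to 2) x[m] · y[(n-m) mod 3]

Computing each output sample:
(x ⊛ y)[0] = 9
(x ⊛ y)[1] = 6
(x ⊛ y)[2] = -15

x ⊛ y = [9, 6, -15]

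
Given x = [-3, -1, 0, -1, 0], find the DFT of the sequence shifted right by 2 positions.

Time shift by 2: X_shifted[k] = ω_5^(2k) · X[k]
Shifted x = [-1, 0, -3, -1, 0]

DFT(x[n-2]) = [-5, 2.2361+1.1756i, -2.2361-1.9021i, -2.2361+1.9021i, 2.2361-1.1756i]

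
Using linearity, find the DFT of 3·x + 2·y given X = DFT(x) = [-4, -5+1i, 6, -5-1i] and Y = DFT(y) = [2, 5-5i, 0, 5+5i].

By linearity: DFT(3x + 2y) = 3·DFT(x) + 2·DFT(y)
= 3·[-4, -5+1i, 6, -5-1i] + 2·[2, 5-5i, 0, 5+5i]

Computing element-wise:
Z[0] = 3·(-4) + 2·(2) = -8
Z[1] = 3·(-5+1i) + 2·(5-5i) = -5-7i
Z[2] = 3·(6) + 2·(0) = 18
Z[3] = 3·(-5-1i) + 2·(5+5i) = -5+7i

DFT(3x + 2y) = 3·X + 2·Y = [-8, -5-7i, 18, -5+7i]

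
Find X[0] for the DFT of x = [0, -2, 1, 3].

X[0] = Σ(n=0 to 3) x[n] · ω_4^0 = Σ x[n]
= (0) + (-2) + (1) + (3)

X[0] = 2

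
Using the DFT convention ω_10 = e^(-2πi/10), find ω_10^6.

ω_10^6 = e^(-2πi·6/10)
= cos(-2π·6/10) + i·sin(-2π·6/10)
= cos(-12π/10) + i·sin(-12π/10)

ω_10^6 = cos(-12π/10) + i·sin(-12π/10) = -0.8090+0.5878i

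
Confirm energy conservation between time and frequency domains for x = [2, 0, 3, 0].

Time domain:
Σ|x[n]|² = |2|² + |0|² + |3|² + |0|² = 13.0000

Frequency domain:
(1/4)Σ|X[k]|² = (1/4)(|5|² + |-1|² + |5|² + |-1|²) = (1/4)·52.0000 = 13.0000

Both sides agree, confirming Parseval's theorem.

Σ|x[n]|² = (1/N)Σ|X[k]|² = 13.0000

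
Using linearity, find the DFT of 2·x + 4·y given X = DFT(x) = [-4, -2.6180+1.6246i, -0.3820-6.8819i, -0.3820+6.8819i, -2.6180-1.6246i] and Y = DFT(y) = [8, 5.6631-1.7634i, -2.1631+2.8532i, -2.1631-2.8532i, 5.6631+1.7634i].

By linearity: DFT(2x + 4y) = 2·DFT(x) + 4·DFT(y)
= 2·[-4, -2.6180+1.6246i, -0.3820-6.8819i, -0.3820+6.8819i, -2.6180-1.6246i] + 4·[8, 5.6631-1.7634i, -2.1631+2.8532i, -2.1631-2.8532i, 5.6631+1.7634i]

Computing element-wise:
Z[0] = 2·(-4) + 4·(8) = 24
Z[1] = 2·(-2.6180+1.6246i) + 4·(5.6631-1.7634i) = 17.4164-3.8044i
Z[2] = 2·(-0.3820-6.8819i) + 4·(-2.1631+2.8532i) = -9.4164-2.3510i
Z[3] = 2·(-0.3820+6.8819i) + 4·(-2.1631-2.8532i) = -9.4164+2.3510i
Z[4] = 2·(-2.6180-1.6246i) + 4·(5.6631+1.7634i) = 17.4164+3.8044i

DFT(2x + 4y) = 2·X + 4·Y = [24, 17.4164-3.8044i, -9.4164-2.3510i, -9.4164+2.3510i, 17.4164+3.8044i]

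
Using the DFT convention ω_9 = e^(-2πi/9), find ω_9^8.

ω_9^8 = e^(-2πi·8/9)
= cos(-2π·8/9) + i·sin(-2π·8/9)
= cos(-16π/9) + i·sin(-16π/9)

ω_9^8 = cos(-16π/9) + i·sin(-16π/9) = 0.7660+0.6428i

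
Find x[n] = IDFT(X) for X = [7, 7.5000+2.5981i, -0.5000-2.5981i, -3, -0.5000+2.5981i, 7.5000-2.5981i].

x[n] = (1/6) Σ(k=0 to 5) X[k] · e^(2πikn/6)

Computing each x[n]:
x[0] = 3
x[1] = 3
x[2] = -2
x[3] = -1
x[4] = 1
x[5] = 3

x = [3, 3, -2, -1, 1, 3]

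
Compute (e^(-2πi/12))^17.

Since ω_12^12 = 1, powers reduce modulo 12.
17 mod 12 = 5
So ω_12^17 = ω_12^5 = e^(-2πi·5/12)

ω_12^17 = ω_12^5 = -0.8660-0.5000i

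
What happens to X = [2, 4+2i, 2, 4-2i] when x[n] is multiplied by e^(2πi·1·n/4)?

Modulation property: DFT(ω_4^(-1n)·x[n]) = X[(k-1) mod 4], so circularly shift X by 1 positions.

X[k-1] = [4-2i, 2, 4+2i, 2]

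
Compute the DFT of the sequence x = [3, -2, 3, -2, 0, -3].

X[k] = Σ(n=0 to 5) x[n] · ω_6^(nk)
where ω_6 = e^(-2πi/6)

Computing each X[k]:
X[0] = -1
X[1] = 1.0000-3.4641i
X[2] = 2.0000+1.7321i
X[3] = 13
X[4] = 2.0000-1.7321i
X[5] = 1.0000+3.4641i

X = [-1, 1.0000-3.4641i, 2.0000+1.7321i, 13, 2.0000-1.7321i, 1.0000+3.4641i]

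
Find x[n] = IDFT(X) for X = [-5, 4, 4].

x[n] = (1/3) Σ(k=0 to 2) X[k] · e^(2πikn/3)

Computing each x[n]:
x[0] = 1
x[1] = -3
x[2] = -3

x = [1, -3, -3]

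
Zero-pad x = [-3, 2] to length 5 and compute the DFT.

Original 2-point DFT: [-1, -5]
Zero-padded 5-point DFT provides frequency interpolation.

DFT_5([x, 0, ...]) = [-1, -2.3820-1.9021i, -4.6180-1.1756i, -4.6180+1.1756i, -2.3820+1.9021i]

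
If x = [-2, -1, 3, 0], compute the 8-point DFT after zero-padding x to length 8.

Original 4-point DFT: [0, -5+1i, 2, -5-1i]
Zero-padded 8-point DFT provides frequency interpolation.

DFT_8([x, 0, ...]) = [0, -2.7071-2.2929i, -5+1i, -1.2929+3.7071i, 2, -1.2929-3.7071i, -5-1i, -2.7071+2.2929i]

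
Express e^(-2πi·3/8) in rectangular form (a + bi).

ω_8^3 = e^(-2πi·3/8)
= cos(-2π·3/8) + i·sin(-2π·3/8)
= cos(-6π/8) + i·sin(-6π/8)

ω_8^3 = cos(-6π/8) + i·sin(-6π/8) = -0.7071-0.7071i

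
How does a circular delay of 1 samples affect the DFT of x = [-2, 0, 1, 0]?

Time shift by 1: X_shifted[k] = ω_4^(1k) · X[k]
Shifted x = [0, -2, 0, 1]

DFT(x[n-1]) = [-1, 3i, 1, -3i]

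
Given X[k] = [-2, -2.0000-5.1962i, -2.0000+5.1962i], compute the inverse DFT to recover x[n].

x[n] = (1/3) Σ(k=0 to 2) X[k] · e^(2πikn/3)

Computing each x[n]:
x[0] = -2
x[1] = 3
x[2] = -3

x = [-2, 3, -3]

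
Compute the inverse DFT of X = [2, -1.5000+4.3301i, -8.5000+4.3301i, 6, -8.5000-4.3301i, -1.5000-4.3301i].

x[n] = (1/6) Σ(k=0 to 5) X[k] · e^(2πikn/6)

Computing each x[n]:
x[0] = -2
x[1] = -2
x[2] = 3
x[3] = -3
x[4] = 3
x[5] = 3

x = [-2, -2, 3, -3, 3, 3]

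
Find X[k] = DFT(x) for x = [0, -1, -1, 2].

X[k] = Σ(n=0 to 3) x[n] · ω_4^(nk)
where ω_4 = e^(-2πi/4)

Computing each X[k]:
X[0] = 0
X[1] = 1+3i
X[2] = -2
X[3] = 1-3i

X = [0, 1+3i, -2, 1-3i]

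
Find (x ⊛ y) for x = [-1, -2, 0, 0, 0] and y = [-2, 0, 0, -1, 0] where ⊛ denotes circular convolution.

(x ⊛ y)[n] = Σ(m=0 to 4) x[m] · y[(n-m) mod 5]

Computing each output sample:
(x ⊛ y)[0] = 2
(x ⊛ y)[1] = 4
(x ⊛ y)[2] = 0
(x ⊛ y)[3] = 1
(x ⊛ y)[4] = 2

x ⊛ y = [2, 4, 0, 1, 2]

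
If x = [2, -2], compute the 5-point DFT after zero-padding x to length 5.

Original 2-point DFT: [0, 4]
Zero-padded 5-point DFT provides frequency interpolation.

DFT_5([x, 0, ...]) = [0, 1.3820+1.9021i, 3.6180+1.1756i, 3.6180-1.1756i, 1.3820-1.9021i]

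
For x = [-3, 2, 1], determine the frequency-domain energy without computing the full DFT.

Parseval: Σ|x[n]|² = (1/N)Σ|X[k]|², so Σ|X[k]|² = N·Σ|x[n]|² = 3·14.0000

Σ|X[k]|² = N·Σ|x[n]|² = 3·14.0000 = 42.0000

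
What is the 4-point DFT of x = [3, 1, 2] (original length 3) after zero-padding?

Original 3-point DFT: [6, 1.5000+0.8660i, 1.5000-0.8660i]
Zero-padded 4-point DFT provides frequency interpolation.

DFT_4([x, 0, ...]) = [6, 1-1i, 4, 1+1i]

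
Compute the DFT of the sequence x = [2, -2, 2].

X[k] = Σ(n=0 to 2) x[n] · ω_3^(nk)
where ω_3 = e^(-2πi/3)

Computing each X[k]:
X[0] = 2
X[1] = 2.0000+3.4641i
X[2] = 2.0000-3.4641i

X = [2, 2.0000+3.4641i, 2.0000-3.4641i]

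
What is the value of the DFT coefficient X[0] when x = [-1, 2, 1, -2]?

X[0] = Σ(n=0 to 3) x[n] · ω_4^0 = Σ x[n]
= (-1) + (2) + (1) + (-2)

X[0] = 0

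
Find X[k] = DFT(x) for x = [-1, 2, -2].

X[k] = Σ(n=0 to 2) x[n] · ω_3^(nk)
where ω_3 = e^(-2πi/3)

Computing each X[k]:
X[0] = -1
X[1] = -1.0000-3.4641i
X[2] = -1.0000+3.4641i

X = [-1, -1.0000-3.4641i, -1.0000+3.4641i]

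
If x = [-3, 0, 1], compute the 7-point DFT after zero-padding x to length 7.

Original 3-point DFT: [-2, -3.5000+0.8660i, -3.5000-0.8660i]
Zero-padded 7-point DFT provides frequency interpolation.

DFT_7([x, 0, ...]) = [-2, -3.2225-0.9749i, -3.9010+0.4339i, -2.3765+0.7818i, -2.3765-0.7818i, -3.9010-0.4339i, -3.2225+0.9749i]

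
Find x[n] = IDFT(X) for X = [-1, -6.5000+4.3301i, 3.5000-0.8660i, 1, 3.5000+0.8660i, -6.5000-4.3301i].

x[n] = (1/6) Σ(k=0 to 5) X[k] · e^(2πikn/6)

Computing each x[n]:
x[0] = -1
x[1] = -3
x[2] = -1
x[3] = 3
x[4] = 2
x[5] = -1

x = [-1, -3, -1, 3, 2, -1]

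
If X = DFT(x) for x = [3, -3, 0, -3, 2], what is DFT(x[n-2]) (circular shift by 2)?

Time shift by 2: X_shifted[k] = ω_5^(2k) · X[k]
Shifted x = [-3, 2, 3, -3, 0]

DFT(x[n-2]) = [-1, -2.3820-5.4288i, -4.6180+4.5308i, -4.6180-4.5308i, -2.3820+5.4288i]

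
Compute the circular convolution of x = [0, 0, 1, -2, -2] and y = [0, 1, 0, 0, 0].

(x ⊛ y)[n] = Σ(m=0 to 4) x[m] · y[(n-m) mod 5]

Computing each output sample:
(x ⊛ y)[0] = -2
(x ⊛ y)[1] = 0
(x ⊛ y)[2] = 0
(x ⊛ y)[3] = 1
(x ⊛ y)[4] = -2

x ⊛ y = [-2, 0, 0, 1, -2]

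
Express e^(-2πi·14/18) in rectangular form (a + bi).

ω_18^14 = e^(-2πi·14/18)
= cos(-2π·14/18) + i·sin(-2π·14/18)
= cos(-28π/18) + i·sin(-28π/18)

ω_18^14 = cos(-28π/18) + i·sin(-28π/18) = 0.1736+0.9848i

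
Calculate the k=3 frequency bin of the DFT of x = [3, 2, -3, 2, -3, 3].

X[3] = Σ(n=0 to 5) x[n] · ω_6^(3n) where ω_6 = e^(-2πi/6)
= (3)·ω_6^0 + (2)·ω_6^3 + (-3)·ω_6^6 + (2)·ω_6^9 + (-3)·ω_6^12 + (3)·ω_6^15

X[3] = -10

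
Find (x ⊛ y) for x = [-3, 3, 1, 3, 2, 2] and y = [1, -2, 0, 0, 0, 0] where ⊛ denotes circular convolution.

(x ⊛ y)[n] = Σ(m=0 to 5) x[m] · y[(n-m) mod 6]

Computing each output sample:
(x ⊛ y)[0] = -7
(x ⊛ y)[1] = 9
(x ⊛ y)[2] = -5
(x ⊛ y)[3] = 1
(x ⊛ y)[4] = -4
(x ⊛ y)[5] = -2

x ⊛ y = [-7, 9, -5, 1, -4, -2]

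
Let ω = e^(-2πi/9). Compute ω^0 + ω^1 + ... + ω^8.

Sum of all nth roots of unity equals 0 for n > 1 (geometric series with r ≠ 1).

0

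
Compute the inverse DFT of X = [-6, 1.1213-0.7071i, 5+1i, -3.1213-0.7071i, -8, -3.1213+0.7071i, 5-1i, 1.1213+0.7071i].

x[n] = (1/8) Σ(k=0 to 7) X[k] · e^(2πikn/8)

Computing each x[n]:
x[0] = -1
x[1] = 1
x[2] = -3
x[3] = 0
x[4] = 0
x[5] = -1
x[6] = -3
x[7] = 1

x = [-1, 1, -3, 0, 0, -1, -3, 1]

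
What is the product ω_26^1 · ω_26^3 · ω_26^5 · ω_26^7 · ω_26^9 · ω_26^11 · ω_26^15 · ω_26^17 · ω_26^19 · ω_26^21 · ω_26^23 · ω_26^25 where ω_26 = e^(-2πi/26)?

The primitive 26th roots of unity are ω_26^k for k coprime to 26: k ∈ {1, 3, 5, 7, 9, 11, 15, 17, 19, 21, 23, 25}
Their product equals the constant term of the cyclotomic polynomial Φ_26(x) up to sign.
For n ≥ 3, the product of all primitive nth roots of unity is 1. (For n=1 it is 1; for n=2 it is -1.)

1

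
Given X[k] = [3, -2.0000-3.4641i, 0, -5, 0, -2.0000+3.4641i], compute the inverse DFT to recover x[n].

x[n] = (1/6) Σ(k=0 to 5) X[k] · e^(2πikn/6)

Computing each x[n]:
x[0] = -1
x[1] = 2
x[2] = 1
x[3] = 2
x[4] = -1
x[5] = 0

x = [-1, 2, 1, 2, -1, 0]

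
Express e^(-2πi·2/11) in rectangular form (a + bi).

ω_11^2 = e^(-2πi·2/11)
= cos(-2π·2/11) + i·sin(-2π·2/11)
= cos(-4π/11) + i·sin(-4π/11)

ω_11^2 = cos(-4π/11) + i·sin(-4π/11) = 0.4154-0.9096i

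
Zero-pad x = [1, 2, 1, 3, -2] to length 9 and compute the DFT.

Original 5-point DFT: [5, -2.2361-2.6287i, 2.2361-4.2533i, 2.2361+4.2533i, -2.2361+2.6287i]
Zero-padded 9-point DFT provides frequency interpolation.

DFT_9([x, 0, ...]) = [5, 3.0851-4.1844i, -2.6245-0.9991i, 3.5000+0.8660i, -1.9606-4.6089i, -1.9606+4.6089i, 3.5000-0.8660i, -2.6245+0.9991i, 3.0851+4.1844i]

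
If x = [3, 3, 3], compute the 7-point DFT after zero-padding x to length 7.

Original 3-point DFT: [9, 0, 0]
Zero-padded 7-point DFT provides frequency interpolation.

DFT_7([x, 0, ...]) = [9, 4.2029-5.2703i, -0.3705-1.6231i, 2.1676+1.0438i, 2.1676-1.0438i, -0.3705+1.6231i, 4.2029+5.2703i]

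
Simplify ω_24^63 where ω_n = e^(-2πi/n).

Since ω_24^24 = 1, powers reduce modulo 24.
63 mod 24 = 15
So ω_24^63 = ω_24^15 = e^(-2πi·15/24)

ω_24^63 = ω_24^15 = -0.7071+0.7071i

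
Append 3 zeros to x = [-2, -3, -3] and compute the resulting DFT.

Original 3-point DFT: [-8, 1, 1]
Zero-padded 6-point DFT provides frequency interpolation.

DFT_6([x, 0, ...]) = [-8, -2.0000+5.1962i, 1, -2, 1, -2.0000-5.1962i]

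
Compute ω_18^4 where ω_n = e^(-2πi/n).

ω_18^4 = e^(-2πi·4/18)
= cos(-2π·4/18) + i·sin(-2π·4/18)
= cos(-8π/18) + i·sin(-8π/18)

ω_18^4 = cos(-8π/18) + i·sin(-8π/18) = 0.1736-0.9848i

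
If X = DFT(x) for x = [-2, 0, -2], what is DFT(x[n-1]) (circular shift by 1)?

Time shift by 1: X_shifted[k] = ω_3^(1k) · X[k]
Shifted x = [-2, -2, 0]

DFT(x[n-1]) = [-4, -1.0000+1.7321i, -1.0000-1.7321i]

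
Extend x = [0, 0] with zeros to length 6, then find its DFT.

Original 2-point DFT: [0, 0]
Zero-padded 6-point DFT provides frequency interpolation.

DFT_6([x, 0, ...]) = [0, 0, 0, 0, 0, 0]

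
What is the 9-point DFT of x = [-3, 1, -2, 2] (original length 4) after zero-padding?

Original 4-point DFT: [-2, -1+1i, -8, -1-1i]
Zero-padded 9-point DFT provides frequency interpolation.

DFT_9([x, 0, ...]) = [-2, -3.5813-0.4052i, -1.9470+1.4313i, -0.5000-2.5981i, -6.4718-3.3596i, -6.4718+3.3596i, -0.5000+2.5981i, -1.9470-1.4313i, -3.5813+0.4052i]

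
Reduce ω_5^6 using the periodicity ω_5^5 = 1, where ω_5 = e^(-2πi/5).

Since ω_5^5 = 1, powers reduce modulo 5.
6 mod 5 = 1
So ω_5^6 = ω_5^1 = e^(-2πi·1/5)

ω_5^6 = ω_5^1 = 0.3090-0.9511i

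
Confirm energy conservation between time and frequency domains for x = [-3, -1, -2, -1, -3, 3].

Time domain:
Σ|x[n]|² = |-3|² + |-1|² + |-2|² + |-1|² + |-3|² + |3|² = 33.0000

Frequency domain:
(1/6)Σ|X[k]|² = (1/6)(|-7|² + |1.5000+2.5981i|² + |-2.5000+4.3301i|² + |-9|² + |-2.5000-4.3301i|² + |1.5000-2.5981i|²) = (1/6)·198.0000 = 33.0000

Both sides agree, confirming Parseval's theorem.

Σ|x[n]|² = (1/N)Σ|X[k]|² = 33.0000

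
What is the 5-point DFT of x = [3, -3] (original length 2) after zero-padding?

Original 2-point DFT: [0, 6]
Zero-padded 5-point DFT provides frequency interpolation.

DFT_5([x, 0, ...]) = [0, 2.0729+2.8532i, 5.4271+1.7634i, 5.4271-1.7634i, 2.0729-2.8532i]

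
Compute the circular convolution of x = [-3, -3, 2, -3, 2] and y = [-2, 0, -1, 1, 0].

(x ⊛ y)[n] = Σ(m=0 to 4) x[m] · y[(n-m) mod 5]

Computing each output sample:
(x ⊛ y)[0] = 11
(x ⊛ y)[1] = 1
(x ⊛ y)[2] = 1
(x ⊛ y)[3] = 6
(x ⊛ y)[4] = -9

x ⊛ y = [11, 1, 1, 6, -9]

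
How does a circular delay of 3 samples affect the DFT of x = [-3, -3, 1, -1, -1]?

Time shift by 3: X_shifted[k] = ω_5^(3k) · X[k]
Shifted x = [1, -1, -1, -3, -3]

DFT(x[n-3]) = [-7, 3.0000-3.0777i, 3.0000+0.7265i, 3.0000-0.7265i, 3.0000+3.0777i]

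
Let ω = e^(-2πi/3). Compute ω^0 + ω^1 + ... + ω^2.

Sum of all nth roots of unity equals 0 for n > 1 (geometric series with r ≠ 1).

0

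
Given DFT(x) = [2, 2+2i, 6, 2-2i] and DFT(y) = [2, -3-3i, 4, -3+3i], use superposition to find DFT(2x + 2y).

By linearity: DFT(2x + 2y) = 2·DFT(x) + 2·DFT(y)
= 2·[2, 2+2i, 6, 2-2i] + 2·[2, -3-3i, 4, -3+3i]

Computing element-wise:
Z[0] = 2·(2) + 2·(2) = 8
Z[1] = 2·(2+2i) + 2·(-3-3i) = -2-2i
Z[2] = 2·(6) + 2·(4) = 20
Z[3] = 2·(2-2i) + 2·(-3+3i) = -2+2i

DFT(2x + 2y) = 2·X + 2·Y = [8, -2-2i, 20, -2+2i]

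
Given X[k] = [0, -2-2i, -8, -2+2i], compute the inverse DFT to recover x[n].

x[n] = (1/4) Σ(k=0 to 3) X[k] · e^(2πikn/4)

Computing each x[n]:
x[0] = -3
x[1] = 3
x[2] = -1
x[3] = 1

x = [-3, 3, -1, 1]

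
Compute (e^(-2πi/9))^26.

Since ω_9^9 = 1, powers reduce modulo 9.
26 mod 9 = 8
So ω_9^26 = ω_9^8 = e^(-2πi·8/9)

ω_9^26 = ω_9^8 = 0.7660+0.6428i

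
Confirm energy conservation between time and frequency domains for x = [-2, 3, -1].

Time domain:
Σ|x[n]|² = |-2|² + |3|² + |-1|² = 14.0000

Frequency domain:
(1/3)Σ|X[k]|² = (1/3)(|0|² + |-3.0000-3.4641i|² + |-3.0000+3.4641i|²) = (1/3)·42.0000 = 14.0000

Both sides agree, confirming Parseval's theorem.

Σ|x[n]|² = (1/N)Σ|X[k]|² = 14.0000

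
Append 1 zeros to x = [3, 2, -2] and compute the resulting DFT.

Original 3-point DFT: [3, 3.0000-3.4641i, 3.0000+3.4641i]
Zero-padded 4-point DFT provides frequency interpolation.

DFT_4([x, 0, ...]) = [3, 5-2i, -1, 5+2i]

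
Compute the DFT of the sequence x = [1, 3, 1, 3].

X[k] = Σ(n=0 to 3) x[n] · ω_4^(nk)
where ω_4 = e^(-2πi/4)

Computing each X[k]:
X[0] = 8
X[1] = 0
X[2] = -4
X[3] = 0

X = [8, 0, -4, 0]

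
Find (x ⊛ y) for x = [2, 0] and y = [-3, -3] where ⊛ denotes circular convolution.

(x ⊛ y)[n] = Σ(m=0 to 1) x[m] · y[(n-m) mod 2]

Computing each output sample:
(x ⊛ y)[0] = -6
(x ⊛ y)[1] = -6

x ⊛ y = [-6, -6]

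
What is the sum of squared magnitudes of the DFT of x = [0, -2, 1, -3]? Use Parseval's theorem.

Parseval: Σ|x[n]|² = (1/N)Σ|X[k]|², so Σ|X[k]|² = N·Σ|x[n]|² = 4·14.0000

Σ|X[k]|² = N·Σ|x[n]|² = 4·14.0000 = 56.0000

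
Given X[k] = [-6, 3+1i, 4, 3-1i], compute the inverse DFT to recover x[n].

x[n] = (1/4) Σ(k=0 to 3) X[k] · e^(2πikn/4)

Computing each x[n]:
x[0] = 1
x[1] = -3
x[2] = -2
x[3] = -2

x = [1, -3, -2, -2]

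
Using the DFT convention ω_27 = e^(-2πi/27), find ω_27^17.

ω_27^17 = e^(-2πi·17/27)
= cos(-2π·17/27) + i·sin(-2π·17/27)
= cos(-34π/27) + i·sin(-34π/27)

ω_27^17 = cos(-34π/27) + i·sin(-34π/27) = -0.6862+0.7274i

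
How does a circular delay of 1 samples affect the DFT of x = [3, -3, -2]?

Time shift by 1: X_shifted[k] = ω_3^(1k) · X[k]
Shifted x = [-2, 3, -3]

DFT(x[n-1]) = [-2, -2.0000-5.1962i, -2.0000+5.1962i]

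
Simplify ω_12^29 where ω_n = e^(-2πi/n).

Since ω_12^12 = 1, powers reduce modulo 12.
29 mod 12 = 5
So ω_12^29 = ω_12^5 = e^(-2πi·5/12)

ω_12^29 = ω_12^5 = -0.8660-0.5000i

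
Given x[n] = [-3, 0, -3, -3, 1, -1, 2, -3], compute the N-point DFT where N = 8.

X[k] = Σ(n=0 to 7) x[n] · ω_8^(nk)
where ω_8 = e^(-2πi/8)

Computing each X[k]:
X[0] = -10
X[1] = -3.2929+4.2929i
X[2] = -1-5i
X[3] = -4.7071-5.7071i
X[4] = 4
X[5] = -4.7071+5.7071i
X[6] = -1+5i
X[7] = -3.2929-4.2929i

X = [-10, -3.2929+4.2929i, -1-5i, -4.7071-5.7071i, 4, -4.7071+5.7071i, -1+5i, -3.2929-4.2929i]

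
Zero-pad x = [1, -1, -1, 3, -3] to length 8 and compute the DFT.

Original 5-point DFT: [-1, -1.8541+0.4490i, 4.8541-4.9798i, 4.8541+4.9798i, -1.8541-0.4490i]
Zero-padded 8-point DFT provides frequency interpolation.

DFT_8([x, 0, ...]) = [-1, 1.1716-0.4142i, -1+4i, 6.8284-2.4142i, -5, 6.8284+2.4142i, -1-4i, 1.1716+0.4142i]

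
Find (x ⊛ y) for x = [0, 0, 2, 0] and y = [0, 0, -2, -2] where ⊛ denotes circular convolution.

(x ⊛ y)[n] = Σ(m=0 to 3) x[m] · y[(n-m) mod 4]

Computing each output sample:
(x ⊛ y)[0] = -4
(x ⊛ y)[1] = -4
(x ⊛ y)[2] = 0
(x ⊛ y)[3] = 0

x ⊛ y = [-4, -4, 0, 0]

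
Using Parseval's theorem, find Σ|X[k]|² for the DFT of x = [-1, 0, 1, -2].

Parseval: Σ|x[n]|² = (1/N)Σ|X[k]|², so Σ|X[k]|² = N·Σ|x[n]|² = 4·6.0000

Σ|X[k]|² = N·Σ|x[n]|² = 4·6.0000 = 24.0000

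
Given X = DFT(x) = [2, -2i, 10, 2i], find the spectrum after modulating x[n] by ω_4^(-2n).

Modulation property: DFT(ω_4^(-2n)·x[n]) = X[(k-2) mod 4], so circularly shift X by 2 positions.

X[k-2] = [10, 2i, 2, -2i]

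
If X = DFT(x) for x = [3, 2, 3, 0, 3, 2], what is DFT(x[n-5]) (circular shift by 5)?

Time shift by 5: X_shifted[k] = ω_6^(5k) · X[k]
Shifted x = [2, 3, 0, 3, 2, 3]

DFT(x[n-5]) = [13, 1.0000+1.7321i, 1.0000-1.7321i, -5, 1.0000+1.7321i, 1.0000-1.7321i]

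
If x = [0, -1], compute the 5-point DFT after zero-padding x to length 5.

Original 2-point DFT: [-1, 1]
Zero-padded 5-point DFT provides frequency interpolation.

DFT_5([x, 0, ...]) = [-1, -0.3090+0.9511i, 0.8090+0.5878i, 0.8090-0.5878i, -0.3090-0.9511i]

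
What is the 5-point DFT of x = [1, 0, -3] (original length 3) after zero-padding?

Original 3-point DFT: [-2, 2.5000-2.5981i, 2.5000+2.5981i]
Zero-padded 5-point DFT provides frequency interpolation.

DFT_5([x, 0, ...]) = [-2, 3.4271+1.7634i, 0.0729-2.8532i, 0.0729+2.8532i, 3.4271-1.7634i]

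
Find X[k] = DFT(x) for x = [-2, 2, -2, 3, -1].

X[k] = Σ(n=0 to 4) x[n] · ω_5^(nk)
where ω_5 = e^(-2πi/5)

Computing each X[k]:
X[0] = 0
X[1] = -2.5000+0.0858i
X[2] = -2.5000-6.5186i
X[3] = -2.5000+6.5186i
X[4] = -2.5000-0.0858i

X = [0, -2.5000+0.0858i, -2.5000-6.5186i, -2.5000+6.5186i, -2.5000-0.0858i]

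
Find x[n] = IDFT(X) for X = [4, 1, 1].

x[n] = (1/3) Σ(k=0 to 2) X[k] · e^(2πikn/3)

Computing each x[n]:
x[0] = 2
x[1] = 1
x[2] = 1

x = [2, 1, 1]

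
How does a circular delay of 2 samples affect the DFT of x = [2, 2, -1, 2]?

Time shift by 2: X_shifted[k] = ω_4^(2k) · X[k]
Shifted x = [-1, 2, 2, 2]

DFT(x[n-2]) = [5, -3, -3, -3]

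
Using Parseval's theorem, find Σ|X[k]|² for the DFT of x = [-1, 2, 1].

Parseval: Σ|x[n]|² = (1/N)Σ|X[k]|², so Σ|X[k]|² = N·Σ|x[n]|² = 3·6.0000

Σ|X[k]|² = N·Σ|x[n]|² = 3·6.0000 = 18.0000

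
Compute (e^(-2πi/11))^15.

Since ω_11^11 = 1, powers reduce modulo 11.
15 mod 11 = 4
So ω_11^15 = ω_11^4 = e^(-2πi·4/11)

ω_11^15 = ω_11^4 = -0.6549-0.7557i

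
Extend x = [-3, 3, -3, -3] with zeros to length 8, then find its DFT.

Original 4-point DFT: [-6, -6i, -6, 6i]
Zero-padded 8-point DFT provides frequency interpolation.

DFT_8([x, 0, ...]) = [-6, 1.2426+3.0000i, -6i, -7.2426-3.0000i, -6, -7.2426+3.0000i, 6i, 1.2426-3.0000i]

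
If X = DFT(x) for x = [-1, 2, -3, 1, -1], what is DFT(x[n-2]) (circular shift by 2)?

Time shift by 2: X_shifted[k] = ω_5^(2k) · X[k]
Shifted x = [1, -1, -1, 2, -3]

DFT(x[n-2]) = [-2, -1.0451-0.1388i, 4.5451-4.0287i, 4.5451+4.0287i, -1.0451+0.1388i]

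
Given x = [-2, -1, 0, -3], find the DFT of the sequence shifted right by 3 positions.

Time shift by 3: X_shifted[k] = ω_4^(3k) · X[k]
Shifted x = [-1, 0, -3, -2]

DFT(x[n-3]) = [-6, 2-2i, -2, 2+2i]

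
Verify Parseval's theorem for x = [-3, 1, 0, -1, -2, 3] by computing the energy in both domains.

Time domain:
Σ|x[n]|² = |-3|² + |1|² + |0|² + |-1|² + |-2|² + |3|² = 24.0000

Frequency domain:
(1/6)Σ|X[k]|² = (1/6)(|-2|² + |1|² + |-5.0000+3.4641i|² + |-8|² + |-5.0000-3.4641i|² + |1|²) = (1/6)·144.0000 = 24.0000

Both sides agree, confirming Parseval's theorem.

Σ|x[n]|² = (1/N)Σ|X[k]|² = 24.0000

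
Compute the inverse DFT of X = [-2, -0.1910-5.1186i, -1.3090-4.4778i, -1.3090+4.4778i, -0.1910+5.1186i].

x[n] = (1/5) Σ(k=0 to 4) X[k] · e^(2πikn/5)

Computing each x[n]:
x[0] = -1
x[1] = 3
x[2] = -1
x[3] = 0
x[4] = -3

x = [-1, 3, -1, 0, -3]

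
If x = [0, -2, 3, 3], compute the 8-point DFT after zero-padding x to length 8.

Original 4-point DFT: [4, -3+5i, 2, -3-5i]
Zero-padded 8-point DFT provides frequency interpolation.

DFT_8([x, 0, ...]) = [4, -3.5355-3.7071i, -3+5i, 3.5355+2.2929i, 2, 3.5355-2.2929i, -3-5i, -3.5355+3.7071i]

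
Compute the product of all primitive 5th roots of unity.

The primitive 5th roots of unity are ω_5^k for k coprime to 5: k ∈ {1, 2, 3, 4}
Their product equals the constant term of the cyclotomic polynomial Φ_5(x) up to sign.
For n ≥ 3, the product of all primitive nth roots of unity is 1. (For n=1 it is 1; for n=2 it is -1.)

1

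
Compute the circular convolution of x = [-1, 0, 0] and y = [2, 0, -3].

(x ⊛ y)[n] = Σ(m=0 to 2) x[m] · y[(n-m) mod 3]

Computing each output sample:
(x ⊛ y)[0] = -2
(x ⊛ y)[1] = 0
(x ⊛ y)[2] = 3

x ⊛ y = [-2, 0, 3]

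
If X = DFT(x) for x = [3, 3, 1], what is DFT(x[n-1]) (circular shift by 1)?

Time shift by 1: X_shifted[k] = ω_3^(1k) · X[k]
Shifted x = [1, 3, 3]

DFT(x[n-1]) = [7, -2, -2]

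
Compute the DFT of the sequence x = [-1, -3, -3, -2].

X[k] = Σ(n=0 to 3) x[n] · ω_4^(nk)
where ω_4 = e^(-2πi/4)

Computing each X[k]:
X[0] = -9
X[1] = 2+1i
X[2] = 1
X[3] = 2-1i

X = [-9, 2+1i, 1, 2-1i]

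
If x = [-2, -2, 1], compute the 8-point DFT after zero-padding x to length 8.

Original 3-point DFT: [-3, -1.5000+2.5981i, -1.5000-2.5981i]
Zero-padded 8-point DFT provides frequency interpolation.

DFT_8([x, 0, ...]) = [-3, -3.4142+0.4142i, -3+2i, -0.5858+2.4142i, 1, -0.5858-2.4142i, -3-2i, -3.4142-0.4142i]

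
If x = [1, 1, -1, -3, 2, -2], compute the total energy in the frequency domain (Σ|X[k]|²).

Parseval: Σ|x[n]|² = (1/N)Σ|X[k]|², so Σ|X[k]|² = N·Σ|x[n]|² = 6·20.0000

Σ|X[k]|² = N·Σ|x[n]|² = 6·20.0000 = 120.0000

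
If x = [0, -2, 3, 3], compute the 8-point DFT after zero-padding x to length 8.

Original 4-point DFT: [4, -3+5i, 2, -3-5i]
Zero-padded 8-point DFT provides frequency interpolation.

DFT_8([x, 0, ...]) = [4, -3.5355-3.7071i, -3+5i, 3.5355+2.2929i, 2, 3.5355-2.2929i, -3-5i, -3.5355+3.7071i]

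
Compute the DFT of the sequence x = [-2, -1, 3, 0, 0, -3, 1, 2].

X[k] = Σ(n=0 to 7) x[n] · ω_8^(nk)
where ω_8 = e^(-2πi/8)

Computing each X[k]:
X[0] = 0
X[1] = 0.8284-2.0000i
X[2] = -6+6i
X[3] = -4.8284+2.0000i
X[4] = 4
X[5] = -4.8284-2.0000i
X[6] = -6-6i
X[7] = 0.8284+2.0000i

X = [0, 0.8284-2.0000i, -6+6i, -4.8284+2.0000i, 4, -4.8284-2.0000i, -6-6i, 0.8284+2.0000i]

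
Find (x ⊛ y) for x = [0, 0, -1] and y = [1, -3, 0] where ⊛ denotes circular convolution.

(x ⊛ y)[n] = Σ(m=0 to 2) x[m] · y[(n-m) mod 3]

Computing each output sample:
(x ⊛ y)[0] = 3
(x ⊛ y)[1] = 0
(x ⊛ y)[2] = -1

x ⊛ y = [3, 0, -1]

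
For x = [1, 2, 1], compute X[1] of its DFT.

X[1] = Σ(n=0 to 2) x[n] · ω_3^(1n) where ω_3 = e^(-2πi/3)
= (1)·ω_3^0 + (2)·ω_3^1 + (1)·ω_3^2

X[1] = -0.5000-0.8660i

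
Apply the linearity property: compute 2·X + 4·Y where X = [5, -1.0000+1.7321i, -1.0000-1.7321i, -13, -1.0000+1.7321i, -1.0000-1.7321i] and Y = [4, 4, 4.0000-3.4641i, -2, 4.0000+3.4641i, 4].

By linearity: DFT(2x + 4y) = 2·DFT(x) + 4·DFT(y)
= 2·[5, -1.0000+1.7321i, -1.0000-1.7321i, -13, -1.0000+1.7321i, -1.0000-1.7321i] + 4·[4, 4, 4.0000-3.4641i, -2, 4.0000+3.4641i, 4]

Computing element-wise:
Z[0] = 2·(5) + 4·(4) = 26
Z[1] = 2·(-1.0000+1.7321i) + 4·(4) = 14.0000+3.4642i
Z[2] = 2·(-1.0000-1.7321i) + 4·(4.0000-3.4641i) = 14.0000-17.3206i
Z[3] = 2·(-13) + 4·(-2) = -34
Z[4] = 2·(-1.0000+1.7321i) + 4·(4.0000+3.4641i) = 14.0000+17.3206i
Z[5] = 2·(-1.0000-1.7321i) + 4·(4) = 14.0000-3.4642i

DFT(2x + 4y) = 2·X + 4·Y = [26, 14.0000+3.4642i, 14.0000-17.3206i, -34, 14.0000+17.3206i, 14.0000-3.4642i]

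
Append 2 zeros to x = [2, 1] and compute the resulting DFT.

Original 2-point DFT: [3, 1]
Zero-padded 4-point DFT provides frequency interpolation.

DFT_4([x, 0, ...]) = [3, 2-1i, 1, 2+1i]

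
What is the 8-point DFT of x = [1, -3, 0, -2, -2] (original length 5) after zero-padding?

Original 5-point DFT: [-6, 1.0729-0.2245i, 4.4271+2.4899i, 4.4271-2.4899i, 1.0729+0.2245i]
Zero-padded 8-point DFT provides frequency interpolation.

DFT_8([x, 0, ...]) = [-6, 2.2929+3.5355i, -1+1i, 3.7071+3.5355i, 4, 3.7071-3.5355i, -1-1i, 2.2929-3.5355i]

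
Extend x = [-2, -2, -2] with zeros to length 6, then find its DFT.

Original 3-point DFT: [-6, 0, 0]
Zero-padded 6-point DFT provides frequency interpolation.

DFT_6([x, 0, ...]) = [-6, -2.0000+3.4641i, 0, -2, 0, -2.0000-3.4641i]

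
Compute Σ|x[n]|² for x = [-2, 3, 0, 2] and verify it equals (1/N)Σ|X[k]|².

Time domain:
Σ|x[n]|² = |-2|² + |3|² + |0|² + |2|² = 17.0000

Frequency domain:
(1/4)Σ|X[k]|² = (1/4)(|3|² + |-2-1i|² + |-7|² + |-2+1i|²) = (1/4)·68.0000 = 17.0000

Both sides agree, confirming Parseval's theorem.

Σ|x[n]|² = (1/N)Σ|X[k]|² = 17.0000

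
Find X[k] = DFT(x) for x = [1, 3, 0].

X[k] = Σ(n=0 to 2) x[n] · ω_3^(nk)
where ω_3 = e^(-2πi/3)

Computing each X[k]:
X[0] = 4
X[1] = -0.5000-2.5981i
X[2] = -0.5000+2.5981i

X = [4, -0.5000-2.5981i, -0.5000+2.5981i]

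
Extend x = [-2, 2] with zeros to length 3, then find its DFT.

Original 2-point DFT: [0, -4]
Zero-padded 3-point DFT provides frequency interpolation.

DFT_3([x, 0, ...]) = [0, -3.0000-1.7321i, -3.0000+1.7321i]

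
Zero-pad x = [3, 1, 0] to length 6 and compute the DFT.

Original 3-point DFT: [4, 2.5000-0.8660i, 2.5000+0.8660i]
Zero-padded 6-point DFT provides frequency interpolation.

DFT_6([x, 0, ...]) = [4, 3.5000-0.8660i, 2.5000-0.8660i, 2, 2.5000+0.8660i, 3.5000+0.8660i]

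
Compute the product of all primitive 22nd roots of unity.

The primitive 22nd roots of unity are ω_22^k for k coprime to 22: k ∈ {1, 3, 5, 7, 9, 13, 15, 17, 19, 21}
Their product equals the constant term of the cyclotomic polynomial Φ_22(x) up to sign.
For n ≥ 3, the product of all primitive nth roots of unity is 1. (For n=1 it is 1; for n=2 it is -1.)

1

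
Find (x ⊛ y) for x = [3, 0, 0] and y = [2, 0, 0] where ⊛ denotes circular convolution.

(x ⊛ y)[n] = Σ(m=0 to 2) x[m] · y[(n-m) mod 3]

Computing each output sample:
(x ⊛ y)[0] = 6
(x ⊛ y)[1] = 0
(x ⊛ y)[2] = 0

x ⊛ y = [6, 0, 0]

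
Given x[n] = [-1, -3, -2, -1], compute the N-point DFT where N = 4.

X[k] = Σ(n=0 to 3) x[n] · ω_4^(nk)
where ω_4 = e^(-2πi/4)

Computing each X[k]:
X[0] = -7
X[1] = 1+2i
X[2] = 1
X[3] = 1-2i

X = [-7, 1+2i, 1, 1-2i]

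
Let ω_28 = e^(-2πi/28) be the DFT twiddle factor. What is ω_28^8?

ω_28^8 = e^(-2πi·8/28)
= cos(-2π·8/28) + i·sin(-2π·8/28)
= cos(-16π/28) + i·sin(-16π/28)

ω_28^8 = cos(-16π/28) + i·sin(-16π/28) = -0.2225-0.9749i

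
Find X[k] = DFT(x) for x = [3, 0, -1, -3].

X[k] = Σ(n=0 to 3) x[n] · ω_4^(nk)
where ω_4 = e^(-2πi/4)

Computing each X[k]:
X[0] = -1
X[1] = 4-3i
X[2] = 5
X[3] = 4+3i

X = [-1, 4-3i, 5, 4+3i]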